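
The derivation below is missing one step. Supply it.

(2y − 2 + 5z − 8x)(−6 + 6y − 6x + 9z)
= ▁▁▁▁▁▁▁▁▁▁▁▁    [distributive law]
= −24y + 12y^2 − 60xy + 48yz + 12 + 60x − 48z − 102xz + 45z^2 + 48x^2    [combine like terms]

Applying distributive law to the line above:

−12y + 12y^2 − 12xy + 18yz + 12 − 12y + 12x − 18z − 30z + 30yz − 30xz + 45z^2 + 48x − 48xy + 48x^2 − 72xz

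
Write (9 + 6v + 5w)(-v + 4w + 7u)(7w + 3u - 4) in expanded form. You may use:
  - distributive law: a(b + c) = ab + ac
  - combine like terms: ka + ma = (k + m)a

-139vw - 195uv + 36v + 172w^2 + 409uw - 144w + 189u^2 - 252u - 42v^2w - 18uv^2 + 24v^2 + 133vw^2 + 351uvw + 126u^2v + 140w^3 + 305uw^2 + 105u^2w

(9 + 6v + 5w)(-v + 4w + 7u)(7w + 3u - 4)
= (-9v + 36w + 63u - 6v^2 + 24vw + 42uv - 5vw + 20w^2 + 35uw)(7w + 3u - 4)    [distributive law]
= (-9v + 36w + 63u - 6v^2 + 19vw + 42uv + 20w^2 + 35uw)(7w + 3u - 4)    [combine like terms]
= -63vw - 27uv + 36v + 252w^2 + 108uw - 144w + 441uw + 189u^2 - 252u - 42v^2w - 18uv^2 + 24v^2 + 133vw^2 + 57uvw - 76vw + 294uvw + 126u^2v - 168uv + 140w^3 + 60uw^2 - 80w^2 + 245uw^2 + 105u^2w - 140uw    [distributive law]
= -139vw - 195uv + 36v + 172w^2 + 409uw - 144w + 189u^2 - 252u - 42v^2w - 18uv^2 + 24v^2 + 133vw^2 + 351uvw + 126u^2v + 140w^3 + 305uw^2 + 105u^2w    [combine like terms]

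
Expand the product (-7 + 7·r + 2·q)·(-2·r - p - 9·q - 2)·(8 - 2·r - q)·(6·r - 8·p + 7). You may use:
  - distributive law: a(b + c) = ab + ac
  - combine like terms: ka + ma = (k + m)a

70·p·r - 448·p^2 - 504·p + 574·p·r^2 + 560·p^2·r + 5171·p·q·r + 184·p^2·q - 3825·p·q - 1830·q·r + 3206·q - 2888·q·r^2 - 497·q^2·r + 1638·p·q^2 - 1421·q^2 + 476·r + 784 - 952·r^2 - 476·r^3 + 168·r^4 - 140·p·r^3 + 888·q·r^3 - 1118·p·q·r^2 - 112·p^2·r^2 - 88·p^2·q·r + 618·q^2·r^2 - 812·p·q^2·r - 16·p^2·q^2 + 108·q^3·r - 144·p·q^3 + 126·q^3

(-7 + 7·r + 2·q)·(-2·r - p - 9·q - 2)·(8 - 2·r - q)·(6·r - 8·p + 7)
= (14·r + 7·p + 63·q + 14 - 14·r^2 - 7·p·r - 63·q·r - 14·r - 4·q·r - 2·p·q - 18·q^2 - 4·q)·(8 - 2·r - q)·(6·r - 8·p + 7)    [distributive law]
= (7·p + 59·q + 14 - 14·r^2 - 7·p·r - 67·q·r - 2·p·q - 18·q^2)·(8 - 2·r - q)·(6·r - 8·p + 7)    [combine like terms]
= (56·p - 14·p·r - 7·p·q + 472·q - 118·q·r - 59·q^2 + 112 - 28·r - 14·q - 112·r^2 + 28·r^3 + 14·q·r^2 - 56·p·r + 14·p·r^2 + 7·p·q·r - 536·q·r + 134·q·r^2 + 67·q^2·r - 16·p·q + 4·p·q·r + 2·p·q^2 - 144·q^2 + 36·q^2·r + 18·q^3)·(6·r - 8·p + 7)    [distributive law]
= (56·p - 70·p·r - 23·p·q + 458·q - 654·q·r - 203·q^2 + 112 - 28·r - 112·r^2 + 28·r^3 + 148·q·r^2 + 14·p·r^2 + 11·p·q·r + 103·q^2·r + 2·p·q^2 + 18·q^3)·(6·r - 8·p + 7)    [combine like terms]
= 336·p·r - 448·p^2 + 392·p - 420·p·r^2 + 560·p^2·r - 490·p·r - 138·p·q·r + 184·p^2·q - 161·p·q + 2748·q·r - 3664·p·q + 3206·q - 3924·q·r^2 + 5232·p·q·r - 4578·q·r - 1218·q^2·r + 1624·p·q^2 - 1421·q^2 + 672·r - 896·p + 784 - 168·r^2 + 224·p·r - 196·r - 672·r^3 + 896·p·r^2 - 784·r^2 + 168·r^4 - 224·p·r^3 + 196·r^3 + 888·q·r^3 - 1184·p·q·r^2 + 1036·q·r^2 + 84·p·r^3 - 112·p^2·r^2 + 98·p·r^2 + 66·p·q·r^2 - 88·p^2·q·r + 77·p·q·r + 618·q^2·r^2 - 824·p·q^2·r + 721·q^2·r + 12·p·q^2·r - 16·p^2·q^2 + 14·p·q^2 + 108·q^3·r - 144·p·q^3 + 126·q^3    [distributive law]
= 70·p·r - 448·p^2 - 504·p + 574·p·r^2 + 560·p^2·r + 5171·p·q·r + 184·p^2·q - 3825·p·q - 1830·q·r + 3206·q - 2888·q·r^2 - 497·q^2·r + 1638·p·q^2 - 1421·q^2 + 476·r + 784 - 952·r^2 - 476·r^3 + 168·r^4 - 140·p·r^3 + 888·q·r^3 - 1118·p·q·r^2 - 112·p^2·r^2 - 88·p^2·q·r + 618·q^2·r^2 - 812·p·q^2·r - 16·p^2·q^2 + 108·q^3·r - 144·p·q^3 + 126·q^3    [combine like terms]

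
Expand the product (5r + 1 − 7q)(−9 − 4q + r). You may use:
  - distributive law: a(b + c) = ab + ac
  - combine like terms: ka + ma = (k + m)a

(5r + 1 − 7q)(−9 − 4q + r)
= −45r − 20qr + 5r^2 − 9 − 4q + r + 63q + 28q^2 − 7qr    [distributive law]
= −44r − 27qr + 5r^2 − 9 + 59q + 28q^2    [combine like terms]

−44r − 27qr + 5r^2 − 9 + 59q + 28q^2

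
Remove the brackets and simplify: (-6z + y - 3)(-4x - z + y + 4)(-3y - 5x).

(-6z + y - 3)(-4x - z + y + 4)(-3y - 5x)
= (24xz + 6z^2 - 6yz - 24z - 4xy - yz + y^2 + 4y + 12x + 3z - 3y - 12)(-3y - 5x)    [distributive law]
= (24xz + 6z^2 - 7yz - 21z - 4xy + y^2 + y + 12x - 12)(-3y - 5x)    [combine like terms]
= -72xyz - 120x^2z - 18yz^2 - 30xz^2 + 21y^2z + 35xyz + 63yz + 105xz + 12xy^2 + 20x^2y - 3y^3 - 5xy^2 - 3y^2 - 5xy - 36xy - 60x^2 + 36y + 60x    [distributive law]
= -37xyz - 120x^2z - 18yz^2 - 30xz^2 + 21y^2z + 63yz + 105xz + 7xy^2 + 20x^2y - 3y^3 - 3y^2 - 41xy - 60x^2 + 36y + 60x    [combine like terms]

-37xyz - 120x^2z - 18yz^2 - 30xz^2 + 21y^2z + 63yz + 105xz + 7xy^2 + 20x^2y - 3y^3 - 3y^2 - 41xy - 60x^2 + 36y + 60x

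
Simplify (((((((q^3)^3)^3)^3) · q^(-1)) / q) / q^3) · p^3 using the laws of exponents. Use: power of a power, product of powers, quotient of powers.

(((((((q^3)^3)^3)^3) · q^(-1)) / q) / q^3) · p^3
= ((((((q^3)^3)^9) · q^(-1)) / q) / q^3) · p^3    [power of a power]
= (((((q^3)^27) · q^(-1)) / q) / q^3) · p^3    [power of a power]
= (((q^81 · q^(-1)) / q) / q^3) · p^3    [power of a power]
= ((q^80 / q) / q^3) · p^3    [product of powers]
= (q^79 / q^3) · p^3    [quotient of powers]
= q^76 · p^3    [quotient of powers]
= p^3q^76    [rearrange]

p^3q^76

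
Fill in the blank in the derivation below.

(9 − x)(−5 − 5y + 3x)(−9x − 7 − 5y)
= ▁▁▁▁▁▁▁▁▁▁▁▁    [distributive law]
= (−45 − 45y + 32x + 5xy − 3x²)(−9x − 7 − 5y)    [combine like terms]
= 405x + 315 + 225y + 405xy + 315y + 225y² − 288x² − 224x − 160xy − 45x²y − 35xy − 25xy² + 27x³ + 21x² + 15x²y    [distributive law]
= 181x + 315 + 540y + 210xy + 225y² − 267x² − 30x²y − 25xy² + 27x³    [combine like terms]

By distributive law:

(−45 − 45y + 27x + 5x + 5xy − 3x²)(−9x − 7 − 5y)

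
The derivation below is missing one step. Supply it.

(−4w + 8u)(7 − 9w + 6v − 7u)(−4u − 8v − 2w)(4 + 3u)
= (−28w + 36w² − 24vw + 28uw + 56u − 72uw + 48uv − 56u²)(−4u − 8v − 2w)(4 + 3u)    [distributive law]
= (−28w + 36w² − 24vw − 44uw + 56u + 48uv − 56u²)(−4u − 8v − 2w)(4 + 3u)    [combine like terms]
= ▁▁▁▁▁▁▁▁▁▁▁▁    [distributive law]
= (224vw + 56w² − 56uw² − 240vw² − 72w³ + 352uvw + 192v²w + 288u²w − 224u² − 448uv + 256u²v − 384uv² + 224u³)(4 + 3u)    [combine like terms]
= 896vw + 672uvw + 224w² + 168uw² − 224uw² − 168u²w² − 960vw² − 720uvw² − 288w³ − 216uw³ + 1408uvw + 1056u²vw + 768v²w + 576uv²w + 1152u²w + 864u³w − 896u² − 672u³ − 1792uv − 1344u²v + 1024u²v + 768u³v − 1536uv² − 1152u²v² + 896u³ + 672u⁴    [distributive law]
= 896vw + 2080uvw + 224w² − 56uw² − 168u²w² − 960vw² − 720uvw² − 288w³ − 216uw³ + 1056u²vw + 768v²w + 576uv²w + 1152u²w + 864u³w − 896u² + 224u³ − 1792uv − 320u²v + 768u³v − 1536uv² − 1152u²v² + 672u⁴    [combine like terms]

By distributive law:

(112uw + 224vw + 56w² − 144uw² − 288vw² − 72w³ + 96uvw + 192v²w + 48vw² + 176u²w + 352uvw + 88uw² − 224u² − 448uv − 112uw − 192u²v − 384uv² − 96uvw + 224u³ + 448u²v + 112u²w)(4 + 3u)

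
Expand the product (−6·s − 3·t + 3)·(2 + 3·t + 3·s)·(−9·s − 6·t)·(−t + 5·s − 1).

(−6·s − 3·t + 3)·(2 + 3·t + 3·s)·(−9·s − 6·t)·(−t + 5·s − 1)
= (−12·s − 18·s·t − 18·s^2 − 6·t − 9·t^2 − 9·s·t + 6 + 9·t + 9·s)·(−9·s − 6·t)·(−t + 5·s − 1)    [distributive law]
= (−3·s − 27·s·t − 18·s^2 + 3·t − 9·t^2 + 6)·(−9·s − 6·t)·(−t + 5·s − 1)    [combine like terms]
= (27·s^2 + 18·s·t + 243·s^2·t + 162·s·t^2 + 162·s^3 + 108·s^2·t − 27·s·t − 18·t^2 + 81·s·t^2 + 54·t^3 − 54·s − 36·t)·(−t + 5·s − 1)    [distributive law]
= (27·s^2 − 9·s·t + 351·s^2·t + 243·s·t^2 + 162·s^3 − 18·t^2 + 54·t^3 − 54·s − 36·t)·(−t + 5·s − 1)    [combine like terms]
= −27·s^2·t + 135·s^3 − 27·s^2 + 9·s·t^2 − 45·s^2·t + 9·s·t − 351·s^2·t^2 + 1755·s^3·t − 351·s^2·t − 243·s·t^3 + 1215·s^2·t^2 − 243·s·t^2 − 162·s^3·t + 810·s^4 − 162·s^3 + 18·t^3 − 90·s·t^2 + 18·t^2 − 54·t^4 + 270·s·t^3 − 54·t^3 + 54·s·t − 270·s^2 + 54·s + 36·t^2 − 180·s·t + 36·t    [distributive law]
= −423·s^2·t − 27·s^3 − 297·s^2 − 324·s·t^2 − 117·s·t + 864·s^2·t^2 + 1593·s^3·t + 27·s·t^3 + 810·s^4 − 36·t^3 + 54·t^2 − 54·t^4 + 54·s + 36·t    [combine like terms]

−423·s^2·t − 27·s^3 − 297·s^2 − 324·s·t^2 − 117·s·t + 864·s^2·t^2 + 1593·s^3·t + 27·s·t^3 + 810·s^4 − 36·t^3 + 54·t^2 − 54·t^4 + 54·s + 36·t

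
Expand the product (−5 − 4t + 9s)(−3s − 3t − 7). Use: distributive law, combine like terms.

−48s + 43t + 35 − 15st + 12t^2 − 27s^2

(−5 − 4t + 9s)(−3s − 3t − 7)
= 15s + 15t + 35 + 12st + 12t^2 + 28t − 27s^2 − 27st − 63s    [distributive law]
= −48s + 43t + 35 − 15st + 12t^2 − 27s^2    [combine like terms]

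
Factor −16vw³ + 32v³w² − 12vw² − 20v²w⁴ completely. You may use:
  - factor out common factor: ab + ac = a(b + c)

−16vw³ + 32v³w² − 12vw² − 20v²w⁴
= 4(−4vw³ + 8v³w² − 3vw² − 5v²w⁴)    [factor out 4]
= 4vw²(−4w + 8v² − 3 − 5vw²)    [factor out vw²]

4vw²(−4w + 8v² − 3 − 5vw²)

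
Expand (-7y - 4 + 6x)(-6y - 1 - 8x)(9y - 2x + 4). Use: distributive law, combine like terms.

378y^3 + 96xy^2 + 447y^2 + 252xy + 160y - 472x^2y + 96x + 16 - 244x^2 + 96x^3

(-7y - 4 + 6x)(-6y - 1 - 8x)(9y - 2x + 4)
= (42y^2 + 7y + 56xy + 24y + 4 + 32x - 36xy - 6x - 48x^2)(9y - 2x + 4)    [distributive law]
= (42y^2 + 31y + 20xy + 4 + 26x - 48x^2)(9y - 2x + 4)    [combine like terms]
= 378y^3 - 84xy^2 + 168y^2 + 279y^2 - 62xy + 124y + 180xy^2 - 40x^2y + 80xy + 36y - 8x + 16 + 234xy - 52x^2 + 104x - 432x^2y + 96x^3 - 192x^2    [distributive law]
= 378y^3 + 96xy^2 + 447y^2 + 252xy + 160y - 472x^2y + 96x + 16 - 244x^2 + 96x^3    [combine like terms]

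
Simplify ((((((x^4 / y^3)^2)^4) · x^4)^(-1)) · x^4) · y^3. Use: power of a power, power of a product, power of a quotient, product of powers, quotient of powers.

((((((x^4 / y^3)^2)^4) · x^4)^(-1)) · x^4) · y^3
= ((((((x^4 / y^3)^2)^4)^(-1)) · ((x^4)^(-1))) · x^4) · y^3    [power of a product]
= (((((x^4 / y^3)^2)^(-4)) · ((x^4)^(-1))) · x^4) · y^3    [power of a power]
= ((((x^4 / y^3)^(-8)) · ((x^4)^(-1))) · x^4) · y^3    [power of a power]
= (((((x^4)^(-8)) / ((y^3)^(-8))) · ((x^4)^(-1))) · x^4) · y^3    [power of a quotient]
= (((x^(-32) / ((y^3)^(-8))) · ((x^4)^(-1))) · x^4) · y^3    [power of a power]
= (((x^(-32) / y^(-24)) · ((x^4)^(-1))) · x^4) · y^3    [power of a power]
= (((x^(-32) / y^(-24)) · x^(-4)) · x^4) · y^3    [power of a power]
= x^(-32)y^27    [quotient of powers; product of powers]

x^(-32)y^27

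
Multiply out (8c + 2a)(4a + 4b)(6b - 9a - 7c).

(8c + 2a)(4a + 4b)(6b - 9a - 7c)
= (32ac + 32bc + 8a^2 + 8ab)(6b - 9a - 7c)    [distributive law]
= 192abc - 288a^2c - 224ac^2 + 192b^2c - 288abc - 224bc^2 + 48a^2b - 72a^3 - 56a^2c + 48ab^2 - 72a^2b - 56abc    [distributive law]
= -152abc - 344a^2c - 224ac^2 + 192b^2c - 224bc^2 - 24a^2b - 72a^3 + 48ab^2    [combine like terms]

-152abc - 344a^2c - 224ac^2 + 192b^2c - 224bc^2 - 24a^2b - 72a^3 + 48ab^2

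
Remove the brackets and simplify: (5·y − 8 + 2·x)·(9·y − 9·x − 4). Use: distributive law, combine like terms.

(5·y − 8 + 2·x)·(9·y − 9·x − 4)
= 45·y^2 − 45·x·y − 20·y − 72·y + 72·x + 32 + 18·x·y − 18·x^2 − 8·x    [distributive law]
= 45·y^2 − 27·x·y − 92·y + 64·x + 32 − 18·x^2    [combine like terms]

45·y^2 − 27·x·y − 92·y + 64·x + 32 − 18·x^2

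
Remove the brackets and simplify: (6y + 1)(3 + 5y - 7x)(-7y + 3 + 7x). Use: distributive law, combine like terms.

(6y + 1)(3 + 5y - 7x)(-7y + 3 + 7x)
= (18y + 30y^2 - 42xy + 3 + 5y - 7x)(-7y + 3 + 7x)    [distributive law]
= (23y + 30y^2 - 42xy + 3 - 7x)(-7y + 3 + 7x)    [combine like terms]
= -161y^2 + 69y + 161xy - 210y^3 + 90y^2 + 210xy^2 + 294xy^2 - 126xy - 294x^2y - 21y + 9 + 21x + 49xy - 21x - 49x^2    [distributive law]
= -71y^2 + 48y + 84xy - 210y^3 + 504xy^2 - 294x^2y + 9 - 49x^2    [combine like terms]

-71y^2 + 48y + 84xy - 210y^3 + 504xy^2 - 294x^2y + 9 - 49x^2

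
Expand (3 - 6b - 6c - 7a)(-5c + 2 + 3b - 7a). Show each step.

-27c + 6 - 3b - 35a + 12bc - 18b^2 + 21ab + 30c^2 + 77ac + 49a^2

(3 - 6b - 6c - 7a)(-5c + 2 + 3b - 7a)
= -15c + 6 + 9b - 21a + 30bc - 12b - 18b^2 + 42ab + 30c^2 - 12c - 18bc + 42ac + 35ac - 14a - 21ab + 49a^2    [distributive law]
= -27c + 6 - 3b - 35a + 12bc - 18b^2 + 21ab + 30c^2 + 77ac + 49a^2    [combine like terms]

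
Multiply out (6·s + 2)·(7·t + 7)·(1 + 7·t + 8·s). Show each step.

(6·s + 2)·(7·t + 7)·(1 + 7·t + 8·s)
= (42·s·t + 42·s + 14·t + 14)·(1 + 7·t + 8·s)    [distributive law]
= 42·s·t + 294·s·t^2 + 336·s^2·t + 42·s + 294·s·t + 336·s^2 + 14·t + 98·t^2 + 112·s·t + 14 + 98·t + 112·s    [distributive law]
= 448·s·t + 294·s·t^2 + 336·s^2·t + 154·s + 336·s^2 + 112·t + 98·t^2 + 14    [combine like terms]

448·s·t + 294·s·t^2 + 336·s^2·t + 154·s + 336·s^2 + 112·t + 98·t^2 + 14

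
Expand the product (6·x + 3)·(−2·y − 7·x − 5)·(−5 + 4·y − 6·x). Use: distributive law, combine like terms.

−108·x·y − 48·x·y² − 96·x²·y + 516·x² + 252·x³ + 345·x − 30·y − 24·y² + 75

(6·x + 3)·(−2·y − 7·x − 5)·(−5 + 4·y − 6·x)
= (−12·x·y − 42·x² − 30·x − 6·y − 21·x − 15)·(−5 + 4·y − 6·x)    [distributive law]
= (−12·x·y − 42·x² − 51·x − 6·y − 15)·(−5 + 4·y − 6·x)    [combine like terms]
= 60·x·y − 48·x·y² + 72·x²·y + 210·x² − 168·x²·y + 252·x³ + 255·x − 204·x·y + 306·x² + 30·y − 24·y² + 36·x·y + 75 − 60·y + 90·x    [distributive law]
= −108·x·y − 48·x·y² − 96·x²·y + 516·x² + 252·x³ + 345·x − 30·y − 24·y² + 75    [combine like terms]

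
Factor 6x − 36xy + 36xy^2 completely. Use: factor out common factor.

6x(1 − 6y + 6y^2)

6x − 36xy + 36xy^2
= 6(x − 6xy + 6xy^2)    [factor out 6]
= 6x(1 − 6y + 6y^2)    [factor out x]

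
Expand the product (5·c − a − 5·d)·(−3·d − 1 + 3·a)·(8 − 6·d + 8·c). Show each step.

−50·c·d + 210·c·d^2 − 120·c^2·d − 40·c − 40·c^2 + 128·a·c − 186·a·c·d + 120·a·c^2 − 102·a·d + 72·a·d^2 + 8·a − 24·a^2 + 18·a^2·d − 24·a^2·c + 90·d^2 − 90·d^3 + 40·d

(5·c − a − 5·d)·(−3·d − 1 + 3·a)·(8 − 6·d + 8·c)
= (−15·c·d − 5·c + 15·a·c + 3·a·d + a − 3·a^2 + 15·d^2 + 5·d − 15·a·d)·(8 − 6·d + 8·c)    [distributive law]
= (−15·c·d − 5·c + 15·a·c − 12·a·d + a − 3·a^2 + 15·d^2 + 5·d)·(8 − 6·d + 8·c)    [combine like terms]
= −120·c·d + 90·c·d^2 − 120·c^2·d − 40·c + 30·c·d − 40·c^2 + 120·a·c − 90·a·c·d + 120·a·c^2 − 96·a·d + 72·a·d^2 − 96·a·c·d + 8·a − 6·a·d + 8·a·c − 24·a^2 + 18·a^2·d − 24·a^2·c + 120·d^2 − 90·d^3 + 120·c·d^2 + 40·d − 30·d^2 + 40·c·d    [distributive law]
= −50·c·d + 210·c·d^2 − 120·c^2·d − 40·c − 40·c^2 + 128·a·c − 186·a·c·d + 120·a·c^2 − 102·a·d + 72·a·d^2 + 8·a − 24·a^2 + 18·a^2·d − 24·a^2·c + 90·d^2 − 90·d^3 + 40·d    [combine like terms]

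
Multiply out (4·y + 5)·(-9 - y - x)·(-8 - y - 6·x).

(4·y + 5)·(-9 - y - x)·(-8 - y - 6·x)
= (-36·y - 4·y² - 4·x·y - 45 - 5·y - 5·x)·(-8 - y - 6·x)    [distributive law]
= (-41·y - 4·y² - 4·x·y - 45 - 5·x)·(-8 - y - 6·x)    [combine like terms]
= 328·y + 41·y² + 246·x·y + 32·y² + 4·y³ + 24·x·y² + 32·x·y + 4·x·y² + 24·x²·y + 360 + 45·y + 270·x + 40·x + 5·x·y + 30·x²    [distributive law]
= 373·y + 73·y² + 283·x·y + 4·y³ + 28·x·y² + 24·x²·y + 360 + 310·x + 30·x²    [combine like terms]

373·y + 73·y² + 283·x·y + 4·y³ + 28·x·y² + 24·x²·y + 360 + 310·x + 30·x²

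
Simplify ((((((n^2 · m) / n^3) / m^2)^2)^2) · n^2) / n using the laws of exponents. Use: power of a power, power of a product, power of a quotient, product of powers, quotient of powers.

((((((n^2 · m) / n^3) / m^2)^2)^2) · n^2) / n
= (((((n^2 · m) / n^3) / m^2)^4) · n^2) / n    [power of a power]
= (((((n^2 · m) / n^3)^4) / ((m^2)^4)) · n^2) / n    [power of a quotient]
= (((((n^2 · m)^4) / ((n^3)^4)) / ((m^2)^4)) · n^2) / n    [power of a quotient]
= ((((((n^2)^4) · (m^4)) / ((n^3)^4)) / ((m^2)^4)) · n^2) / n    [power of a product]
= ((((n^8 · (m^4)) / ((n^3)^4)) / ((m^2)^4)) · n^2) / n    [power of a power]
= ((((n^8 · m^4) / n^12) / ((m^2)^4)) · n^2) / n    [power of a power]
= ((((n^8 · m^4) / n^12) / m^8) · n^2) / n    [power of a power]
= m^(-4)·n^(-3)    [quotient of powers; product of powers]

m^(-4)·n^(-3)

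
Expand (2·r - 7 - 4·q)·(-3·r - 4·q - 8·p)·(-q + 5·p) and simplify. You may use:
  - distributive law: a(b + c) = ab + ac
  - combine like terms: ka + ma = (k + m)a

6·q·r^2 - 30·p·r^2 - 4·q^2·r + 36·p·q·r - 80·p^2·r - 21·q·r + 105·p·r - 28·q^2 + 84·p·q + 280·p^2 - 16·q^3 + 48·p·q^2 + 160·p^2·q

(2·r - 7 - 4·q)·(-3·r - 4·q - 8·p)·(-q + 5·p)
= (-6·r^2 - 8·q·r - 16·p·r + 21·r + 28·q + 56·p + 12·q·r + 16·q^2 + 32·p·q)·(-q + 5·p)    [distributive law]
= (-6·r^2 + 4·q·r - 16·p·r + 21·r + 28·q + 56·p + 16·q^2 + 32·p·q)·(-q + 5·p)    [combine like terms]
= 6·q·r^2 - 30·p·r^2 - 4·q^2·r + 20·p·q·r + 16·p·q·r - 80·p^2·r - 21·q·r + 105·p·r - 28·q^2 + 140·p·q - 56·p·q + 280·p^2 - 16·q^3 + 80·p·q^2 - 32·p·q^2 + 160·p^2·q    [distributive law]
= 6·q·r^2 - 30·p·r^2 - 4·q^2·r + 36·p·q·r - 80·p^2·r - 21·q·r + 105·p·r - 28·q^2 + 84·p·q + 280·p^2 - 16·q^3 + 48·p·q^2 + 160·p^2·q    [combine like terms]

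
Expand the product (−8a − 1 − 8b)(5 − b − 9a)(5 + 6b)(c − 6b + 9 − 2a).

−155ac + 3306ab − 1345a + 3550a^2 + 214abc + 3424ab^2 + 1300a^2b + 480ab^2c − 2976ab^3 − 3552a^2b^2 + 360a^2c − 720a^3 + 432a^2bc − 864a^3b − 25c − 1875b − 225 − 225bc − 396b^2 − 194b^2c + 1596b^3 + 48b^3c − 288b^4

(−8a − 1 − 8b)(5 − b − 9a)(5 + 6b)(c − 6b + 9 − 2a)
= (−40a + 8ab + 72a^2 − 5 + b + 9a − 40b + 8b^2 + 72ab)(5 + 6b)(c − 6b + 9 − 2a)    [distributive law]
= (−31a + 80ab + 72a^2 − 5 − 39b + 8b^2)(5 + 6b)(c − 6b + 9 − 2a)    [combine like terms]
= (−155a − 186ab + 400ab + 480ab^2 + 360a^2 + 432a^2b − 25 − 30b − 195b − 234b^2 + 40b^2 + 48b^3)(c − 6b + 9 − 2a)    [distributive law]
= (−155a + 214ab + 480ab^2 + 360a^2 + 432a^2b − 25 − 225b − 194b^2 + 48b^3)(c − 6b + 9 − 2a)    [combine like terms]
= −155ac + 930ab − 1395a + 310a^2 + 214abc − 1284ab^2 + 1926ab − 428a^2b + 480ab^2c − 2880ab^3 + 4320ab^2 − 960a^2b^2 + 360a^2c − 2160a^2b + 3240a^2 − 720a^3 + 432a^2bc − 2592a^2b^2 + 3888a^2b − 864a^3b − 25c + 150b − 225 + 50a − 225bc + 1350b^2 − 2025b + 450ab − 194b^2c + 1164b^3 − 1746b^2 + 388ab^2 + 48b^3c − 288b^4 + 432b^3 − 96ab^3    [distributive law]
= −155ac + 3306ab − 1345a + 3550a^2 + 214abc + 3424ab^2 + 1300a^2b + 480ab^2c − 2976ab^3 − 3552a^2b^2 + 360a^2c − 720a^3 + 432a^2bc − 864a^3b − 25c − 1875b − 225 − 225bc − 396b^2 − 194b^2c + 1596b^3 + 48b^3c − 288b^4    [combine like terms]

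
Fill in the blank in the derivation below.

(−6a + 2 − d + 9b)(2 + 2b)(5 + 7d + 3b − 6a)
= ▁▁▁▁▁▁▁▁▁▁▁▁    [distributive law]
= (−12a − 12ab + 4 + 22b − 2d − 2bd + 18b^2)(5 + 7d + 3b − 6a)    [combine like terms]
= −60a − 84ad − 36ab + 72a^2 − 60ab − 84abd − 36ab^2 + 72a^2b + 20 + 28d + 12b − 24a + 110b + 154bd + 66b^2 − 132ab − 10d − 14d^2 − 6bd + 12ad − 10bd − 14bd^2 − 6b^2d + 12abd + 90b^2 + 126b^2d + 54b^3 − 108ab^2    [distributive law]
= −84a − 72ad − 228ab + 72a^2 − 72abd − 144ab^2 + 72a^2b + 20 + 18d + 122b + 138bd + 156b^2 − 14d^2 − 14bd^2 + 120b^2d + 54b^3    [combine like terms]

By distributive law:

(−12a − 12ab + 4 + 4b − 2d − 2bd + 18b + 18b^2)(5 + 7d + 3b − 6a)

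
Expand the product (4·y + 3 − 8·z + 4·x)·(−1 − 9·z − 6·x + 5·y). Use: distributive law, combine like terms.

11·y − 76·y·z − 4·x·y + 20·y^2 − 3 − 19·z − 22·x + 72·z^2 + 12·x·z − 24·x^2

(4·y + 3 − 8·z + 4·x)·(−1 − 9·z − 6·x + 5·y)
= −4·y − 36·y·z − 24·x·y + 20·y^2 − 3 − 27·z − 18·x + 15·y + 8·z + 72·z^2 + 48·x·z − 40·y·z − 4·x − 36·x·z − 24·x^2 + 20·x·y    [distributive law]
= 11·y − 76·y·z − 4·x·y + 20·y^2 − 3 − 19·z − 22·x + 72·z^2 + 12·x·z − 24·x^2    [combine like terms]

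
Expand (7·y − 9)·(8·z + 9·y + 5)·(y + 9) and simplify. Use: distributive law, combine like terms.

56·y²·z + 432·y·z + 63·y³ + 521·y² − 459·y − 648·z − 405

(7·y − 9)·(8·z + 9·y + 5)·(y + 9)
= (56·y·z + 63·y² + 35·y − 72·z − 81·y − 45)·(y + 9)    [distributive law]
= (56·y·z + 63·y² − 46·y − 72·z − 45)·(y + 9)    [combine like terms]
= 56·y²·z + 504·y·z + 63·y³ + 567·y² − 46·y² − 414·y − 72·y·z − 648·z − 45·y − 405    [distributive law]
= 56·y²·z + 432·y·z + 63·y³ + 521·y² − 459·y − 648·z − 405    [combine like terms]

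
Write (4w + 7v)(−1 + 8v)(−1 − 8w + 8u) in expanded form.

(4w + 7v)(−1 + 8v)(−1 − 8w + 8u)
= (−4w + 32vw − 7v + 56v^2)(−1 − 8w + 8u)    [distributive law]
= 4w + 32w^2 − 32uw − 32vw − 256vw^2 + 256uvw + 7v + 56vw − 56uv − 56v^2 − 448v^2w + 448uv^2    [distributive law]
= 4w + 32w^2 − 32uw + 24vw − 256vw^2 + 256uvw + 7v − 56uv − 56v^2 − 448v^2w + 448uv^2    [combine like terms]

4w + 32w^2 − 32uw + 24vw − 256vw^2 + 256uvw + 7v − 56uv − 56v^2 − 448v^2w + 448uv^2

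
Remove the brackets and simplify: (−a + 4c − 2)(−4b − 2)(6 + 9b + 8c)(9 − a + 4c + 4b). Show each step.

342ab − 42a^2b + 624abc + 420ab^2 − 36a^2b^2 + 416ab^2c + 144ab^3 − 32a^2bc + 256abc^2 + 84a − 12a^2 + 208ac − 16a^2c + 128ac^2 − 664bc − 1824bc^2 − 1424b^2c − 1088b^2c^2 − 576b^3c − 512bc^3 − 48c − 640c^2 − 256c^3 + 852b + 984b^2 + 288b^3 + 216

(−a + 4c − 2)(−4b − 2)(6 + 9b + 8c)(9 − a + 4c + 4b)
= (4ab + 2a − 16bc − 8c + 8b + 4)(6 + 9b + 8c)(9 − a + 4c + 4b)    [distributive law]
= (24ab + 36ab^2 + 32abc + 12a + 18ab + 16ac − 96bc − 144b^2c − 128bc^2 − 48c − 72bc − 64c^2 + 48b + 72b^2 + 64bc + 24 + 36b + 32c)(9 − a + 4c + 4b)    [distributive law]
= (42ab + 36ab^2 + 32abc + 12a + 16ac − 104bc − 144b^2c − 128bc^2 − 16c − 64c^2 + 84b + 72b^2 + 24)(9 − a + 4c + 4b)    [combine like terms]
= 378ab − 42a^2b + 168abc + 168ab^2 + 324ab^2 − 36a^2b^2 + 144ab^2c + 144ab^3 + 288abc − 32a^2bc + 128abc^2 + 128ab^2c + 108a − 12a^2 + 48ac + 48ab + 144ac − 16a^2c + 64ac^2 + 64abc − 936bc + 104abc − 416bc^2 − 416b^2c − 1296b^2c + 144ab^2c − 576b^2c^2 − 576b^3c − 1152bc^2 + 128abc^2 − 512bc^3 − 512b^2c^2 − 144c + 16ac − 64c^2 − 64bc − 576c^2 + 64ac^2 − 256c^3 − 256bc^2 + 756b − 84ab + 336bc + 336b^2 + 648b^2 − 72ab^2 + 288b^2c + 288b^3 + 216 − 24a + 96c + 96b    [distributive law]
= 342ab − 42a^2b + 624abc + 420ab^2 − 36a^2b^2 + 416ab^2c + 144ab^3 − 32a^2bc + 256abc^2 + 84a − 12a^2 + 208ac − 16a^2c + 128ac^2 − 664bc − 1824bc^2 − 1424b^2c − 1088b^2c^2 − 576b^3c − 512bc^3 − 48c − 640c^2 − 256c^3 + 852b + 984b^2 + 288b^3 + 216    [combine like terms]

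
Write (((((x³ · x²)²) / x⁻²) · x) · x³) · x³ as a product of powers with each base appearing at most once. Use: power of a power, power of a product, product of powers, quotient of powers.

(((((x³ · x²)²) / x⁻²) · x) · x³) · x³
= ((((((x³)²) · ((x²)²)) / x⁻²) · x) · x³) · x³    [power of a product]
= ((((x⁶ · ((x²)²)) / x⁻²) · x) · x³) · x³    [power of a power]
= ((((x⁶ · x⁴) / x⁻²) · x) · x³) · x³    [power of a power]
= (((x¹⁰ / x⁻²) · x) · x³) · x³    [product of powers]
= ((x¹² · x) · x³) · x³    [quotient of powers]
= (x¹³ · x³) · x³    [product of powers]
= x¹⁶ · x³    [product of powers]
= x¹⁹    [product of powers]

x¹⁹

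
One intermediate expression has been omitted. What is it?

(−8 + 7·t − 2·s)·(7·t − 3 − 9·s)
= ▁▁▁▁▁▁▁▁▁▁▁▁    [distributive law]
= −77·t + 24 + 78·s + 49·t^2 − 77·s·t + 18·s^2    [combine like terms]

Applying distributive law to the line above:

−56·t + 24 + 72·s + 49·t^2 − 21·t − 63·s·t − 14·s·t + 6·s + 18·s^2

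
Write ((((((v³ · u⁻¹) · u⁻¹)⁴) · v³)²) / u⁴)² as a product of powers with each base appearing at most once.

((((((v³ · u⁻¹) · u⁻¹)⁴) · v³)²) / u⁴)²
= ((((((v³ · u⁻¹) · u⁻¹)⁴) · v³)²)²) / ((u⁴)²)    [power of a quotient]
= (((((v³ · u⁻¹) · u⁻¹)⁴) · v³)⁴) / ((u⁴)²)    [power of a power]
= (((((v³ · u⁻¹) · u⁻¹)⁴)⁴) · ((v³)⁴)) / ((u⁴)²)    [power of a product]
= ((((v³ · u⁻¹) · u⁻¹)¹⁶) · ((v³)⁴)) / ((u⁴)²)    [power of a power]
= ((((v³ · u⁻¹)¹⁶) · ((u⁻¹)¹⁶)) · ((v³)⁴)) / ((u⁴)²)    [power of a product]
= (((((v³)¹⁶) · ((u⁻¹)¹⁶)) · ((u⁻¹)¹⁶)) · ((v³)⁴)) / ((u⁴)²)    [power of a product]
= (((v⁴⁸ · ((u⁻¹)¹⁶)) · ((u⁻¹)¹⁶)) · ((v³)⁴)) / ((u⁴)²)    [power of a power]
= (((v⁴⁸ · u⁻¹⁶) · ((u⁻¹)¹⁶)) · ((v³)⁴)) / ((u⁴)²)    [power of a power]
= (((v⁴⁸ · u⁻¹⁶) · u⁻¹⁶) · ((v³)⁴)) / ((u⁴)²)    [power of a power]
= (((v⁴⁸ · u⁻¹⁶) · u⁻¹⁶) · v¹²) / ((u⁴)²)    [power of a power]
= (((v⁴⁸ · u⁻¹⁶) · u⁻¹⁶) · v¹²) / u⁸    [power of a power]
= u⁻⁴⁰v⁶⁰    [quotient of powers; product of powers]

u⁻⁴⁰v⁶⁰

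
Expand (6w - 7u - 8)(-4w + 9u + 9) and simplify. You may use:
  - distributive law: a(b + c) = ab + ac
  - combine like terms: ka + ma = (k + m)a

(6w - 7u - 8)(-4w + 9u + 9)
= -24w^2 + 54uw + 54w + 28uw - 63u^2 - 63u + 32w - 72u - 72    [distributive law]
= -24w^2 + 82uw + 86w - 63u^2 - 135u - 72    [combine like terms]

-24w^2 + 82uw + 86w - 63u^2 - 135u - 72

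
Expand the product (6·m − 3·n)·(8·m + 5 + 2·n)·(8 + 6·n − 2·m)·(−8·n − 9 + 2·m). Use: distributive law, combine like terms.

−5172·m^2·n − 2436·m^2 + 1512·m^3 − 2616·m^2·n^2 + 1392·m^3·n − 192·m^4 − 3186·m·n − 2160·m − 648·m·n^2 + 408·m·n^3 + 2202·n^2 + 1080·n + 1428·n^3 + 288·n^4

(6·m − 3·n)·(8·m + 5 + 2·n)·(8 + 6·n − 2·m)·(−8·n − 9 + 2·m)
= (48·m^2 + 30·m + 12·m·n − 24·m·n − 15·n − 6·n^2)·(8 + 6·n − 2·m)·(−8·n − 9 + 2·m)    [distributive law]
= (48·m^2 + 30·m − 12·m·n − 15·n − 6·n^2)·(8 + 6·n − 2·m)·(−8·n − 9 + 2·m)    [combine like terms]
= (384·m^2 + 288·m^2·n − 96·m^3 + 240·m + 180·m·n − 60·m^2 − 96·m·n − 72·m·n^2 + 24·m^2·n − 120·n − 90·n^2 + 30·m·n − 48·n^2 − 36·n^3 + 12·m·n^2)·(−8·n − 9 + 2·m)    [distributive law]
= (324·m^2 + 312·m^2·n − 96·m^3 + 240·m + 114·m·n − 60·m·n^2 − 120·n − 138·n^2 − 36·n^3)·(−8·n − 9 + 2·m)    [combine like terms]
= −2592·m^2·n − 2916·m^2 + 648·m^3 − 2496·m^2·n^2 − 2808·m^2·n + 624·m^3·n + 768·m^3·n + 864·m^3 − 192·m^4 − 1920·m·n − 2160·m + 480·m^2 − 912·m·n^2 − 1026·m·n + 228·m^2·n + 480·m·n^3 + 540·m·n^2 − 120·m^2·n^2 + 960·n^2 + 1080·n − 240·m·n + 1104·n^3 + 1242·n^2 − 276·m·n^2 + 288·n^4 + 324·n^3 − 72·m·n^3    [distributive law]
= −5172·m^2·n − 2436·m^2 + 1512·m^3 − 2616·m^2·n^2 + 1392·m^3·n − 192·m^4 − 3186·m·n − 2160·m − 648·m·n^2 + 408·m·n^3 + 2202·n^2 + 1080·n + 1428·n^3 + 288·n^4    [combine like terms]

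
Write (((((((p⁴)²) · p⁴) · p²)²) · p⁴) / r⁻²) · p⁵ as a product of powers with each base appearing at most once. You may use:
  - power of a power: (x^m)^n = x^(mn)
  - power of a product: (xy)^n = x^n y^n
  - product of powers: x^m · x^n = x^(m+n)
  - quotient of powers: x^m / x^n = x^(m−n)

p³⁷r²

(((((((p⁴)²) · p⁴) · p²)²) · p⁴) / r⁻²) · p⁵
= (((((((p⁴)²) · p⁴)²) · ((p²)²)) · p⁴) / r⁻²) · p⁵    [power of a product]
= (((((((p⁴)²)²) · ((p⁴)²)) · ((p²)²)) · p⁴) / r⁻²) · p⁵    [power of a product]
= ((((((p⁴)⁴) · ((p⁴)²)) · ((p²)²)) · p⁴) / r⁻²) · p⁵    [power of a power]
= ((((p¹⁶ · ((p⁴)²)) · ((p²)²)) · p⁴) / r⁻²) · p⁵    [power of a power]
= ((((p¹⁶ · p⁸) · ((p²)²)) · p⁴) / r⁻²) · p⁵    [power of a power]
= (((p²⁴ · ((p²)²)) · p⁴) / r⁻²) · p⁵    [product of powers]
= (((p²⁴ · p⁴) · p⁴) / r⁻²) · p⁵    [power of a power]
= ((p²⁸ · p⁴) / r⁻²) · p⁵    [product of powers]
= (p³² / r⁻²) · p⁵    [product of powers]
= p³⁷r²    [quotient of powers; product of powers]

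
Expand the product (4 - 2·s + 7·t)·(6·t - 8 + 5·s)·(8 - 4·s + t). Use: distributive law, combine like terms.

(4 - 2·s + 7·t)·(6·t - 8 + 5·s)·(8 - 4·s + t)
= (24·t - 32 + 20·s - 12·s·t + 16·s - 10·s² + 42·t² - 56·t + 35·s·t)·(8 - 4·s + t)    [distributive law]
= (-32·t - 32 + 36·s + 23·s·t - 10·s² + 42·t²)·(8 - 4·s + t)    [combine like terms]
= -256·t + 128·s·t - 32·t² - 256 + 128·s - 32·t + 288·s - 144·s² + 36·s·t + 184·s·t - 92·s²·t + 23·s·t² - 80·s² + 40·s³ - 10·s²·t + 336·t² - 168·s·t² + 42·t³    [distributive law]
= -288·t + 348·s·t + 304·t² - 256 + 416·s - 224·s² - 102·s²·t - 145·s·t² + 40·s³ + 42·t³    [combine like terms]

-288·t + 348·s·t + 304·t² - 256 + 416·s - 224·s² - 102·s²·t - 145·s·t² + 40·s³ + 42·t³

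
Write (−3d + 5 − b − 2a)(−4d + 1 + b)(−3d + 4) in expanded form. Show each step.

(−3d + 5 − b − 2a)(−4d + 1 + b)(−3d + 4)
= (12d^2 − 3d − 3bd − 20d + 5 + 5b + 4bd − b − b^2 + 8ad − 2a − 2ab)(−3d + 4)    [distributive law]
= (12d^2 − 23d + bd + 5 + 4b − b^2 + 8ad − 2a − 2ab)(−3d + 4)    [combine like terms]
= −36d^3 + 48d^2 + 69d^2 − 92d − 3bd^2 + 4bd − 15d + 20 − 12bd + 16b + 3b^2d − 4b^2 − 24ad^2 + 32ad + 6ad − 8a + 6abd − 8ab    [distributive law]
= −36d^3 + 117d^2 − 107d − 3bd^2 − 8bd + 20 + 16b + 3b^2d − 4b^2 − 24ad^2 + 38ad − 8a + 6abd − 8ab    [combine like terms]

−36d^3 + 117d^2 − 107d − 3bd^2 − 8bd + 20 + 16b + 3b^2d − 4b^2 − 24ad^2 + 38ad − 8a + 6abd − 8ab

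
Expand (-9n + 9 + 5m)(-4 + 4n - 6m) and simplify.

(-9n + 9 + 5m)(-4 + 4n - 6m)
= 36n - 36n² + 54mn - 36 + 36n - 54m - 20m + 20mn - 30m²    [distributive law]
= 72n - 36n² + 74mn - 36 - 74m - 30m²    [combine like terms]

72n - 36n² + 74mn - 36 - 74m - 30m²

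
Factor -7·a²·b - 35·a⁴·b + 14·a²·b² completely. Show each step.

-7·a²·b - 35·a⁴·b + 14·a²·b²
= 7(-a²·b - 5·a⁴·b + 2·a²·b²)    [factor out 7]
= 7·a²·b(-1 - 5·a² + 2·b)    [factor out a²·b]

7·a²·b(-1 - 5·a² + 2·b)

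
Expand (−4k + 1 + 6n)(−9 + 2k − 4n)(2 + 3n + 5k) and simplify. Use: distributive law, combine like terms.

31k − 120kn + 174k^2 + 116k^2n − 40k^3 − 36kn^2 − 18 − 143n − 222n^2 − 72n^3

(−4k + 1 + 6n)(−9 + 2k − 4n)(2 + 3n + 5k)
= (36k − 8k^2 + 16kn − 9 + 2k − 4n − 54n + 12kn − 24n^2)(2 + 3n + 5k)    [distributive law]
= (38k − 8k^2 + 28kn − 9 − 58n − 24n^2)(2 + 3n + 5k)    [combine like terms]
= 76k + 114kn + 190k^2 − 16k^2 − 24k^2n − 40k^3 + 56kn + 84kn^2 + 140k^2n − 18 − 27n − 45k − 116n − 174n^2 − 290kn − 48n^2 − 72n^3 − 120kn^2    [distributive law]
= 31k − 120kn + 174k^2 + 116k^2n − 40k^3 − 36kn^2 − 18 − 143n − 222n^2 − 72n^3    [combine like terms]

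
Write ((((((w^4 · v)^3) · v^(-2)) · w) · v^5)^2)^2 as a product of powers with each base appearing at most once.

((((((w^4 · v)^3) · v^(-2)) · w) · v^5)^2)^2
= (((((w^4 · v)^3) · v^(-2)) · w) · v^5)^4    [power of a power]
= (((((w^4 · v)^3) · v^(-2)) · w)^4) · ((v^5)^4)    [power of a product]
= (((((w^4 · v)^3) · v^(-2))^4) · (w^4)) · ((v^5)^4)    [power of a product]
= (((((w^4 · v)^3)^4) · ((v^(-2))^4)) · (w^4)) · ((v^5)^4)    [power of a product]
= ((((w^4 · v)^12) · ((v^(-2))^4)) · (w^4)) · ((v^5)^4)    [power of a power]
= (((((w^4)^12) · (v^12)) · ((v^(-2))^4)) · (w^4)) · ((v^5)^4)    [power of a product]
= (((w^48 · (v^12)) · ((v^(-2))^4)) · (w^4)) · ((v^5)^4)    [power of a power]
= (((w^48 · v^12) · v^(-8)) · (w^4)) · ((v^5)^4)    [power of a power]
= (((w^48 · v^12) · v^(-8)) · w^4) · v^20    [power of a power]
= v^24·w^52    [product of powers]

v^24·w^52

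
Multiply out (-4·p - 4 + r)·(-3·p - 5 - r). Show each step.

12·p^2 + 32·p + p·r + 20 - r - r^2

(-4·p - 4 + r)·(-3·p - 5 - r)
= 12·p^2 + 20·p + 4·p·r + 12·p + 20 + 4·r - 3·p·r - 5·r - r^2    [distributive law]
= 12·p^2 + 32·p + p·r + 20 - r - r^2    [combine like terms]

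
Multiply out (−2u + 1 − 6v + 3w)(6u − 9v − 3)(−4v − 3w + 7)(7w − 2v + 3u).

210u²vw + 120u²v² + 144u³v + 90u²w² + 108u³w − 318u²w − 354u²v − 252u³ + 378uv²w − 792uv³ + 225uvw² − 1938uvw + 1374uv² + 711uw² + 426uw + 57uv + 252u² + 2754v²w − 684v³ − 1314vw² + 633vw − 150v² − 378w² − 147w + 42v − 63u − 1404v³w + 432v⁴ − 540v²w² − 378uw³ + 567vw³ + 189w³

(−2u + 1 − 6v + 3w)(6u − 9v − 3)(−4v − 3w + 7)(7w − 2v + 3u)
= (−12u² + 18uv + 6u + 6u − 9v − 3 − 36uv + 54v² + 18v + 18uw − 27vw − 9w)(−4v − 3w + 7)(7w − 2v + 3u)    [distributive law]
= (−12u² − 18uv + 12u + 9v − 3 + 54v² + 18uw − 27vw − 9w)(−4v − 3w + 7)(7w − 2v + 3u)    [combine like terms]
= (48u²v + 36u²w − 84u² + 72uv² + 54uvw − 126uv − 48uv − 36uw + 84u − 36v² − 27vw + 63v + 12v + 9w − 21 − 216v³ − 162v²w + 378v² − 72uvw − 54uw² + 126uw + 108v²w + 81vw² − 189vw + 36vw + 27w² − 63w)(7w − 2v + 3u)    [distributive law]
= (48u²v + 36u²w − 84u² + 72uv² − 18uvw − 174uv + 90uw + 84u + 342v² − 180vw + 75v − 54w − 21 − 216v³ − 54v²w − 54uw² + 81vw² + 27w²)(7w − 2v + 3u)    [combine like terms]
= 336u²vw − 96u²v² + 144u³v + 252u²w² − 72u²vw + 108u³w − 588u²w + 168u²v − 252u³ + 504uv²w − 144uv³ + 216u²v² − 126uvw² + 36uv²w − 54u²vw − 1218uvw + 348uv² − 522u²v + 630uw² − 180uvw + 270u²w + 588uw − 168uv + 252u² + 2394v²w − 684v³ + 1026uv² − 1260vw² + 360v²w − 540uvw + 525vw − 150v² + 225uv − 378w² + 108vw − 162uw − 147w + 42v − 63u − 1512v³w + 432v⁴ − 648uv³ − 378v²w² + 108v³w − 162uv²w − 378uw³ + 108uvw² − 162u²w² + 567vw³ − 162v²w² + 243uvw² + 189w³ − 54vw² + 81uw²    [distributive law]
= 210u²vw + 120u²v² + 144u³v + 90u²w² + 108u³w − 318u²w − 354u²v − 252u³ + 378uv²w − 792uv³ + 225uvw² − 1938uvw + 1374uv² + 711uw² + 426uw + 57uv + 252u² + 2754v²w − 684v³ − 1314vw² + 633vw − 150v² − 378w² − 147w + 42v − 63u − 1404v³w + 432v⁴ − 540v²w² − 378uw³ + 567vw³ + 189w³    [combine like terms]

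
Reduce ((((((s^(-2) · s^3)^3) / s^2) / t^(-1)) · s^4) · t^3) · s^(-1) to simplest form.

((((((s^(-2) · s^3)^3) / s^2) / t^(-1)) · s^4) · t^3) · s^(-1)
= (((((((s^(-2))^3) · ((s^3)^3)) / s^2) / t^(-1)) · s^4) · t^3) · s^(-1)    [power of a product]
= (((((s^(-6) · ((s^3)^3)) / s^2) / t^(-1)) · s^4) · t^3) · s^(-1)    [power of a power]
= (((((s^(-6) · s^9) / s^2) / t^(-1)) · s^4) · t^3) · s^(-1)    [power of a power]
= ((((s^3 / s^2) / t^(-1)) · s^4) · t^3) · s^(-1)    [product of powers]
= (((s / t^(-1)) · s^4) · t^3) · s^(-1)    [quotient of powers]
= s^4·t^4    [quotient of powers; product of powers]

s^4·t^4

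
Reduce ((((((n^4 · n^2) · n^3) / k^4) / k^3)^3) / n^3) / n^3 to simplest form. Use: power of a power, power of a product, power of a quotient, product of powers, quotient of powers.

k^(-21)·n^21

((((((n^4 · n^2) · n^3) / k^4) / k^3)^3) / n^3) / n^3
= ((((((n^4 · n^2) · n^3) / k^4)^3) / ((k^3)^3)) / n^3) / n^3    [power of a quotient]
= ((((((n^4 · n^2) · n^3)^3) / ((k^4)^3)) / ((k^3)^3)) / n^3) / n^3    [power of a quotient]
= ((((((n^4 · n^2)^3) · ((n^3)^3)) / ((k^4)^3)) / ((k^3)^3)) / n^3) / n^3    [power of a product]
= (((((((n^4)^3) · ((n^2)^3)) · ((n^3)^3)) / ((k^4)^3)) / ((k^3)^3)) / n^3) / n^3    [power of a product]
= (((((n^12 · ((n^2)^3)) · ((n^3)^3)) / ((k^4)^3)) / ((k^3)^3)) / n^3) / n^3    [power of a power]
= (((((n^12 · n^6) · ((n^3)^3)) / ((k^4)^3)) / ((k^3)^3)) / n^3) / n^3    [power of a power]
= ((((n^18 · ((n^3)^3)) / ((k^4)^3)) / ((k^3)^3)) / n^3) / n^3    [product of powers]
= ((((n^18 · n^9) / ((k^4)^3)) / ((k^3)^3)) / n^3) / n^3    [power of a power]
= (((n^27 / ((k^4)^3)) / ((k^3)^3)) / n^3) / n^3    [product of powers]
= (((n^27 / k^12) / ((k^3)^3)) / n^3) / n^3    [power of a power]
= (((n^27 / k^12) / k^9) / n^3) / n^3    [power of a power]
= k^(-21)·n^21    [quotient of powers; product of powers]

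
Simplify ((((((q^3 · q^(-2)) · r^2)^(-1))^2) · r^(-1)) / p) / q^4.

p^(-1)·q^(-6)·r^(-5)

((((((q^3 · q^(-2)) · r^2)^(-1))^2) · r^(-1)) / p) / q^4
= (((((q^3 · q^(-2)) · r^2)^(-2)) · r^(-1)) / p) / q^4    [power of a power]
= (((((q^3 · q^(-2))^(-2)) · ((r^2)^(-2))) · r^(-1)) / p) / q^4    [power of a product]
= ((((((q^3)^(-2)) · ((q^(-2))^(-2))) · ((r^2)^(-2))) · r^(-1)) / p) / q^4    [power of a product]
= ((((q^(-6) · ((q^(-2))^(-2))) · ((r^2)^(-2))) · r^(-1)) / p) / q^4    [power of a power]
= ((((q^(-6) · q^4) · ((r^2)^(-2))) · r^(-1)) / p) / q^4    [power of a power]
= (((q^(-2) · ((r^2)^(-2))) · r^(-1)) / p) / q^4    [product of powers]
= (((q^(-2) · r^(-4)) · r^(-1)) / p) / q^4    [power of a power]
= p^(-1)·q^(-6)·r^(-5)    [quotient of powers; product of powers]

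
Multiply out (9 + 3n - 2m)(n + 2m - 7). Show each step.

(9 + 3n - 2m)(n + 2m - 7)
= 9n + 18m - 63 + 3n^2 + 6mn - 21n - 2mn - 4m^2 + 14m    [distributive law]
= -12n + 32m - 63 + 3n^2 + 4mn - 4m^2    [combine like terms]

-12n + 32m - 63 + 3n^2 + 4mn - 4m^2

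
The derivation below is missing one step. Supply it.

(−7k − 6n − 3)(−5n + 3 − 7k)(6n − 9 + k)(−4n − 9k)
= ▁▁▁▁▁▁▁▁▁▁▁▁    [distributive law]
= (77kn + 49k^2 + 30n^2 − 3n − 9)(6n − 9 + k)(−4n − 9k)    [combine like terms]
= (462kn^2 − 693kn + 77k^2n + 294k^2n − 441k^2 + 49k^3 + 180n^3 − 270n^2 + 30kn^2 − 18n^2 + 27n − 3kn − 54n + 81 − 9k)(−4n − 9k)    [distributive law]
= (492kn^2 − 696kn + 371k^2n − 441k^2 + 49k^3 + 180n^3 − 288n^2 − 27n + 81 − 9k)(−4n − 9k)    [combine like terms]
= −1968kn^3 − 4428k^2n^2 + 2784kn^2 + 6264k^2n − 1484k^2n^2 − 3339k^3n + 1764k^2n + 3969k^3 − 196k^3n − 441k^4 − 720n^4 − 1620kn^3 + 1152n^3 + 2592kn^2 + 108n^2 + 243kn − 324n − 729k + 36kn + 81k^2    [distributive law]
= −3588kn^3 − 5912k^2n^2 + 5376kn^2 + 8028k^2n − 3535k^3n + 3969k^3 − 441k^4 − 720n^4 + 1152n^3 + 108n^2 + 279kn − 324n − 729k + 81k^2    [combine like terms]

By distributive law:

(35kn − 21k + 49k^2 + 30n^2 − 18n + 42kn + 15n − 9 + 21k)(6n − 9 + k)(−4n − 9k)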